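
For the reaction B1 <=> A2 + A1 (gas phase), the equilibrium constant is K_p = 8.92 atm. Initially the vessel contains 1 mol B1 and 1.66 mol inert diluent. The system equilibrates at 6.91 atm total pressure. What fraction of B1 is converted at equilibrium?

Let X = conversion of B1 (basis 1 mol B1); extent of reaction ξ = X.
Species balance: n_B1 = 1 − X; n_A2 = X; n_A1 = X; n_I = 1.66 (inert).
Total moles n_T = 2.66 + X.
With p_i = (n_i/n_T)P, K_p = p_A2 p_A1 / (p_B1).
Equating to 8.92 atm and solving on 0 < X < 1: X = 0.843.

X = 0.843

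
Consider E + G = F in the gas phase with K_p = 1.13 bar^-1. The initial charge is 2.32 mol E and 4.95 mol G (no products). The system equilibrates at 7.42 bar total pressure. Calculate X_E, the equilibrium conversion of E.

X = 0.826

Basis: 2.32 mol E initially; let X = conversion of E. Extent ξ = 2.32X.
Mole table: n_E = 2.32 − 2.32X; n_G = 4.95 − 2.32X; n_F = 2.32X.
Summing: n_T = 7.27 − 2.32X.
With p_i = (n_i/n_T)P, K_p = p_F / (p_E p_G).
Setting this equal to 1.13 bar^-1 and taking the physical root (0 < X < 1) gives X = 0.826.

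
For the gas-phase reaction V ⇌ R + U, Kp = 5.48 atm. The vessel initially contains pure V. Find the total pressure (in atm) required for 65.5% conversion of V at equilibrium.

P = 7.29 atm

Basis: 1 mol V initially; let X = conversion of V. Extent ξ = X.
Mole table: n_V = 1 − X; n_R = X; n_U = X.
Summing: n_T = 1 + X.
Kp = p_R p_U / (p_V) with p_i = (n_i/n_T)·P.
At X = 0.655: the mole-fraction product g(X) = Π y_i^ν_i = 0.7514. Since Kp = g(X)·P^{1}, P = (Kp/g)^(1/1) = (5.48/0.7514)^(1/1) = 7.29 atm.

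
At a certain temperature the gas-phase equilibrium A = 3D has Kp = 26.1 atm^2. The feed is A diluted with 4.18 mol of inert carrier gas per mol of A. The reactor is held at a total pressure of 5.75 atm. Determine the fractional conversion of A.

Let X = conversion of A (basis 1 mol A); extent of reaction ξ = X.
At extent ξ: n_A = 1 − X; n_D = 3X; n_I = 4.18 (inert).
Summing: n_T = 5.18 + 2X.
y_i = n_i/n_T, p_i = y_i·P. Kp = p_D^3 / (p_A).
Equating to 26.1 atm^2 and solving on 0 < X < 1: X = 0.714.

X = 0.714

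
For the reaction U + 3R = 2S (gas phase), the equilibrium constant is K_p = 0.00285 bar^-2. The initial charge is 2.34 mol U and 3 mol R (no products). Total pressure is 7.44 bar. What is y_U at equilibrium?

Take 3 mol R as basis and let X be its fractional conversion, so ξ = X.
At extent ξ: n_U = 2.34 − X; n_R = 3 − 3X; n_S = 2X.
n_T = Σnᵢ = 5.34 − 2X.
Mole fractions y_i = n_i/n_T; K_p = p_S^2 / (p_U p_R^3) with p_i = y_i·P.
Equating to 0.00285 bar^-2 and solving on 0 < X < 1: X = 0.214.
Then n_U = 2.13, n_T = 4.91, so y_U = 0.433.

y_U = 0.433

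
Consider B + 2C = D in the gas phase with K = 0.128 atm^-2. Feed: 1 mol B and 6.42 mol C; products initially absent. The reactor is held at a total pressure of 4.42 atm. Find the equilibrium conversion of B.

Let X = conversion of B (basis 1 mol B); extent of reaction ξ = X.
Mole table: n_B = 1 − X; n_C = 6.42 − 2X; n_D = X.
Total moles n_T = 7.42 − 2X.
y_i = n_i/n_T, p_i = y_i·P. K = p_D / (p_B p_C^2).
Setting this equal to 0.128 atm^-2 and taking the physical root (0 < X < 1) gives X = 0.637.

X = 0.637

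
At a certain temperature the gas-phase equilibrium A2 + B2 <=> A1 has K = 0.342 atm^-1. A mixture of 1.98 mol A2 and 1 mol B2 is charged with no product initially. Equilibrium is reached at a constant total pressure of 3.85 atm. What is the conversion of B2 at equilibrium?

Let X = conversion of B2 (basis 1 mol B2); extent of reaction ξ = X.
Species balance: n_A2 = 1.98 − X; n_B2 = 1 − X; n_A1 = X.
n_T = Σnᵢ = 2.98 − X.
y_i = n_i/n_T, p_i = y_i·P. K = p_A1 / (p_A2 p_B2).
This yields a degree-2 equation in X; solving on (0,1), X = 0.444.

X = 0.444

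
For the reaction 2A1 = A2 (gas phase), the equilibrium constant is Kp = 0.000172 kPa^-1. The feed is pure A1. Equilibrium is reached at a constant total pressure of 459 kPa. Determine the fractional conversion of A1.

X = 0.128

Basis: 1 mol A1 initially; let X = conversion of A1. Extent ξ = 0.5X.
At extent ξ: n_A1 = 1 − X; n_A2 = 0.5X.
Total moles n_T = 1 − 0.5X.
Mole fractions y_i = n_i/n_T; Kp = p_A2 / (p_A1^2) with p_i = y_i·P.
This yields a degree-2 equation in X; solving on (0,1), X = 0.128.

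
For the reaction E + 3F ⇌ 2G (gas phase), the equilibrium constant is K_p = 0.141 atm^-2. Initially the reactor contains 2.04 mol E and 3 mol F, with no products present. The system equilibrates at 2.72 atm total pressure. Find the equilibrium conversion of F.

Basis: 3 mol F initially; let X = conversion of F. Extent ξ = X.
Mole table: n_E = 2.04 − X; n_F = 3 − 3X; n_G = 2X.
Summing: n_T = 5.04 − 2X.
y_i = n_i/n_T, p_i = y_i·P. K_p = p_G^2 / (p_E p_F^3).
This yields a degree-4 equation in X; solving on (0,1), X = 0.385.

X = 0.385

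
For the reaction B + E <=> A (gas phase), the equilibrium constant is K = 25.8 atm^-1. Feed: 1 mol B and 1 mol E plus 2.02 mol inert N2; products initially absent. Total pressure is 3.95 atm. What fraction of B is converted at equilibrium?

X = 0.838

Take 1 mol B as basis and let X be its fractional conversion, so ξ = X.
Mole table: n_B = 1 − X; n_E = 1 − X; n_A = X; n_I = 2.02 (inert).
n_T = Σnᵢ = 4.02 − X.
y_i = n_i/n_T, p_i = y_i·P. K = p_A / (p_B p_E).
Setting this equal to 25.8 atm^-1 and taking the physical root (0 < X < 1) gives X = 0.838.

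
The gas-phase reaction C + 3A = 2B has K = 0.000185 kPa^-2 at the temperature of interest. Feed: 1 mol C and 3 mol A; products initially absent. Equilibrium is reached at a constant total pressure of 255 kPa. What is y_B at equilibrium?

Let X = conversion of C (basis 1 mol C); extent of reaction ξ = X.
Mole table: n_C = 1 − X; n_A = 3 − 3X; n_B = 2X.
Summing: n_T = 4 − 2X.
y_i = n_i/n_T, p_i = y_i·P. K = p_B^2 / (p_C p_A^3).
This yields a degree-4 equation in X; solving on (0,1), X = 0.574.
Then n_B = 1.15, n_T = 2.85, so y_B = 0.402.

y_B = 0.402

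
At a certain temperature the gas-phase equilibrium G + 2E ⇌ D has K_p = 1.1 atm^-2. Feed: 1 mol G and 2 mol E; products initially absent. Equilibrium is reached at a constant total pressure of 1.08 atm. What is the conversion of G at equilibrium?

Basis: 1 mol G initially; let X = conversion of G. Extent ξ = X.
Moles: n_G = 1 − X; n_E = 2 − 2X; n_D = X.
Total moles n_T = 3 − 2X.
y_i = n_i/n_T, p_i = y_i·P. K_p = p_D / (p_G p_E^2).
Substituting and setting equal to 1.1 atm^-2 gives a polynomial in X; the root in (0,1) is X = 0.303.

X = 0.303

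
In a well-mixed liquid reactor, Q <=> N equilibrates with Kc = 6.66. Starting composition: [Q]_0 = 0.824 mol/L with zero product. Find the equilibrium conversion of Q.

Let X = conversion of Q; extent ξ = 0.824·X mol/L.
Concentrations: [Q] = 0.824 − 0.824X; [N] = 0.824X.
Kc = [N] / ([Q]).
This equals 6.66 at X = 0.869 (the root in 0 < X < 1).

X = 0.869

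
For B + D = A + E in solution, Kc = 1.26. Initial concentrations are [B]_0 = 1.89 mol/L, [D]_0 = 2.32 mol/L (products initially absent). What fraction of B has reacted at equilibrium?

X = 0.583

Let X = conversion of B; extent ξ = 1.89·X mol/L.
Concentrations: [B] = 1.89 − 1.89X; [D] = 2.32 − 1.89X; [A] = 1.89X; [E] = 1.89X.
Kc = [A] [E] / ([B] [D]).
Equating to 1.26: the physical root is X = 0.583.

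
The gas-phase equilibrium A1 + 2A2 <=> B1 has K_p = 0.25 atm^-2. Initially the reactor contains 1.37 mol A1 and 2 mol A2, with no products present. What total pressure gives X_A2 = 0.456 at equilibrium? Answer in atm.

P = 3.19 atm

Basis: 2 mol A2 initially; let X = conversion of A2. Extent ξ = X.
At extent ξ: n_A1 = 1.37 − X; n_A2 = 2 − 2X; n_B1 = X.
Summing: n_T = 3.37 − 2X.
K_p = p_B1 / (p_A1 p_A2^2) with p_i = (n_i/n_T)·P.
At X = 0.456: the mole-fraction product g(X) = Π y_i^ν_i = 2.546. Since K_p = g(X)·P^{-2}, P = (g/K_p)^(1/2) = (2.546/0.25)^(1/2) = 3.19 atm.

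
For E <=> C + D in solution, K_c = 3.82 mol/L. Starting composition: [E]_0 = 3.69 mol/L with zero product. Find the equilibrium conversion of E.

Let X = conversion of E; extent ξ = 3.69·X mol/L.
Concentrations: [E] = 3.69 − 3.69X; [C] = 3.69X; [D] = 3.69X.
K_c = [C] [D] / ([E]).
Equating to 3.82 mol/L: the physical root is X = 0.624.

X = 0.624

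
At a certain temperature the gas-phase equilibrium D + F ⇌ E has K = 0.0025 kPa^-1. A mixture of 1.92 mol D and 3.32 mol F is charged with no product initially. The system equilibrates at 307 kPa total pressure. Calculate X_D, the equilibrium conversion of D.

Let X = conversion of D (basis 1.92 mol D); extent of reaction ξ = 1.92X.
Mole table: n_D = 1.92 − 1.92X; n_F = 3.32 − 1.92X; n_E = 1.92X.
Summing: n_T = 5.24 − 1.92X.
With p_i = (n_i/n_T)P, K = p_E / (p_D p_F).
Substituting and setting equal to 0.0025 kPa^-1 gives a polynomial in X; the root in (0,1) is X = 0.310.

X = 0.310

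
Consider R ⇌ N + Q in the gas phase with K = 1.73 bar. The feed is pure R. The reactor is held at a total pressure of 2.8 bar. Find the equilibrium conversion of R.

Let X = conversion of R (basis 1 mol R); extent of reaction ξ = X.
Moles: n_R = 1 − X; n_N = X; n_Q = X.
n_T = Σnᵢ = 1 + X.
Mole fractions y_i = n_i/n_T; K = p_N p_Q / (p_R) with p_i = y_i·P.
Equating to 1.73 bar and solving on 0 < X < 1: X = 0.618.

X = 0.618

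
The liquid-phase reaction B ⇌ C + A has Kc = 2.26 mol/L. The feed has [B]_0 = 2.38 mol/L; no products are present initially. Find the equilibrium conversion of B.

Let X = conversion of B; extent ξ = 2.38·X mol/L.
Concentrations: [B] = 2.38 − 2.38X; [C] = 2.38X; [A] = 2.38X.
Kc = [C] [A] / ([B]).
This equals 2.26 at X = 0.609 (the root in 0 < X < 1).

X = 0.609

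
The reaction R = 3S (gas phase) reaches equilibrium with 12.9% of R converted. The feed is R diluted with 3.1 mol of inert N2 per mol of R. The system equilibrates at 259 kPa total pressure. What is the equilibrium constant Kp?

Kp = 235 kPa^2

Take 1 mol R as basis and let X be its fractional conversion, so ξ = X.
Mole table: n_R = 1 − X; n_S = 3X; n_I = 3.1 (inert).
n_T = Σnᵢ = 4.1 + 2X.
At X = 0.129: n_R = 0.871, n_S = 0.387, n_T = 4.36.
p_i = (n_i/n_T)·P. Kp = p_S^3 / (p_R) = 235 kPa^2.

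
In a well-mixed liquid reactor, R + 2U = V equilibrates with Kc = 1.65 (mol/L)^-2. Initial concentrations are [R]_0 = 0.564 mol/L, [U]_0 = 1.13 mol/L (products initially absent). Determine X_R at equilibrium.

X = 0.417

Let X = conversion of R; extent ξ = 0.564·X mol/L.
Concentrations: [R] = 0.564 − 0.564X; [U] = 1.13 − 1.13X; [V] = 0.564X.
Kc = [V] / ([R] [U]^2).
Setting equal to 1.65 and solving for X on (0,1) gives X = 0.417.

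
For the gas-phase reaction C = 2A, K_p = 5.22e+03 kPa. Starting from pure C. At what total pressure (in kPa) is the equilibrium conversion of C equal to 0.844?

P = 527 kPa

Let X = conversion of C (basis 1 mol C); extent of reaction ξ = X.
At extent ξ: n_C = 1 − X; n_A = 2X.
Total moles n_T = 1 + X.
K_p = p_A^2 / (p_C) with p_i = (n_i/n_T)·P.
At X = 0.844: the mole-fraction product g(X) = Π y_i^ν_i = 9.905. Since K_p = g(X)·P^{1}, P = (K_p/g)^(1/1) = (5.22e+03/9.905)^(1/1) = 527 kPa.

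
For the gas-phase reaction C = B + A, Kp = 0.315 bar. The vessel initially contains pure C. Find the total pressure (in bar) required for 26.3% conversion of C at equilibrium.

P = 4.24 bar

Let X = conversion of C (basis 1 mol C); extent of reaction ξ = X.
Mole table: n_C = 1 − X; n_B = X; n_A = X.
Total moles n_T = 1 + X.
Kp = p_B p_A / (p_C) with p_i = (n_i/n_T)·P.
At X = 0.263: the mole-fraction product g(X) = Π y_i^ν_i = 0.07431. Since Kp = g(X)·P^{1}, P = (Kp/g)^(1/1) = (0.315/0.07431)^(1/1) = 4.24 bar.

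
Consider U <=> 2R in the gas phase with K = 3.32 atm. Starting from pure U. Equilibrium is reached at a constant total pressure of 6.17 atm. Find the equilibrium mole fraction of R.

y_R = 0.512

Let X = conversion of U (basis 1 mol U); extent of reaction ξ = X.
Species balance: n_U = 1 − X; n_R = 2X.
n_T = Σnᵢ = 1 + X.
Mole fractions y_i = n_i/n_T; K = p_R^2 / (p_U) with p_i = y_i·P.
This yields a degree-2 equation in X; solving on (0,1), X = 0.344.
Then n_R = 0.689, n_T = 1.34, so y_R = 0.512.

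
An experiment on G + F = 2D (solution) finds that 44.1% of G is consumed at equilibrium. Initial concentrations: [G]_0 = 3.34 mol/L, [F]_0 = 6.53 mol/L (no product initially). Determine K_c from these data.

K_c = 0.919

Let X = conversion of G.
Concentrations: [G] = 3.34 − 3.34X; [F] = 6.53 − 3.34X; [D] = 6.68X.
At X = 0.441: [G] = 1.87, [F] = 5.06, [D] = 2.95.
K_c = [D]^2 / ([G] [F]) = 0.919.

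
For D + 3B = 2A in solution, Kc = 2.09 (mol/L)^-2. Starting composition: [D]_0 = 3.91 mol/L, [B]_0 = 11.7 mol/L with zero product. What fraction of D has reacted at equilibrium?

Let X = conversion of D; extent ξ = 3.91·X mol/L.
Concentrations: [D] = 3.91 − 3.91X; [B] = 11.7 − 11.7X; [A] = 7.82X.
Kc = [A]^2 / ([D] [B]^3).
Equating to 2.09 (mol/L)^-2: the physical root is X = 0.769.

X = 0.769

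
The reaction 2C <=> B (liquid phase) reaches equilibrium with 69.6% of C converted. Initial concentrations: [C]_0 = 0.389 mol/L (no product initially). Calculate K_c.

Let X = conversion of C.
Concentrations: [C] = 0.389 − 0.389X; [B] = 0.195X.
At X = 0.696: [C] = 0.118, [B] = 0.135.
K_c = [B] / ([C]^2) = 9.68 L/mol.

K_c = 9.68 L/mol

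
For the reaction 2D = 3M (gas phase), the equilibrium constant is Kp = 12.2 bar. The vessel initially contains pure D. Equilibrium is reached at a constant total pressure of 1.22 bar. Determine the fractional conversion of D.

X = 0.705

Take 1 mol D as basis and let X be its fractional conversion, so ξ = 0.5X.
Mole table: n_D = 1 − X; n_M = 1.5X.
Total moles n_T = 1 + 0.5X.
With p_i = (n_i/n_T)P, Kp = p_M^3 / (p_D^2).
Substituting and setting equal to 12.2 bar gives a polynomial in X; the root in (0,1) is X = 0.705.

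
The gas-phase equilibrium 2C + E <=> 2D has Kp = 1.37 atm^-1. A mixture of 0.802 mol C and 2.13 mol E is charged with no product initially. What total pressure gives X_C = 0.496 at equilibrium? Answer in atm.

P = 1 atm

Basis: 0.802 mol C initially; let X = conversion of C. Extent ξ = 0.401X.
Mole table: n_C = 0.802 − 0.802X; n_E = 2.13 − 0.401X; n_D = 0.802X.
Summing: n_T = 2.93 − 0.401X.
Kp = p_D^2 / (p_C^2 p_E) with p_i = (n_i/n_T)·P.
At X = 0.496: the mole-fraction product g(X) = Π y_i^ν_i = 1.371. Since Kp = g(X)·P^{-1}, P = (g/Kp)^(1/1) = (1.371/1.37)^(1/1) = 1 atm.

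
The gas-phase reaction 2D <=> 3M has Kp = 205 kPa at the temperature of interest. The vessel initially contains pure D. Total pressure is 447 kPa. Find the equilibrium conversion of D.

Let X = conversion of D (basis 1 mol D); extent of reaction ξ = 0.5X.
Species balance: n_D = 1 − X; n_M = 1.5X.
n_T = Σnᵢ = 1 + 0.5X.
With p_i = (n_i/n_T)P, Kp = p_M^3 / (p_D^2).
Substituting and setting equal to 205 kPa gives a polynomial in X; the root in (0,1) is X = 0.392.

X = 0.392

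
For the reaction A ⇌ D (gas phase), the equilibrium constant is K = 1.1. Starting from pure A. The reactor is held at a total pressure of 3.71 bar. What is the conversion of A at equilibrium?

Basis: 1 mol A initially; let X = conversion of A. Extent ξ = X.
Species balance: n_A = 1 − X; n_D = X.
Since Δν = 0, n_T = 1 throughout.
With p_i = (n_i/n_T)P, K = p_D / (p_A).
This yields a degree-1 equation in X; solving on (0,1), X = 0.524.

X = 0.524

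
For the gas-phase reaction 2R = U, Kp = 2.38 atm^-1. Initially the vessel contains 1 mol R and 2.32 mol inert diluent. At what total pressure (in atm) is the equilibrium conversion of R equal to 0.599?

P = 2.36 atm

Take 1 mol R as basis and let X be its fractional conversion, so ξ = 0.5X.
Moles: n_R = 1 − X; n_U = 0.5X; n_I = 2.32 (inert).
Summing: n_T = 3.32 − 0.5X.
Kp = p_U / (p_R^2) with p_i = (n_i/n_T)·P.
At X = 0.599: the mole-fraction product g(X) = Π y_i^ν_i = 5.626. Since Kp = g(X)·P^{-1}, P = (g/Kp)^(1/1) = (5.626/2.38)^(1/1) = 2.36 atm.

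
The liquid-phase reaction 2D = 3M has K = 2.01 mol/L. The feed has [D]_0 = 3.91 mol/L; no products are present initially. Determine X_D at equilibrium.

X = 0.386

Let X = conversion of D; extent ξ = 3.91X/2 mol/L.
Concentrations: [D] = 3.91 − 3.91X; [M] = 5.87X.
K = [M]^3 / ([D]^2).
This equals 2.01 at X = 0.386 (the root in 0 < X < 1).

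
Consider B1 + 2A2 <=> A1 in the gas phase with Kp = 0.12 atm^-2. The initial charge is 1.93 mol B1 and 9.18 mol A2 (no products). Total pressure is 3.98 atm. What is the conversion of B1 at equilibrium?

Take 1.93 mol B1 as basis and let X be its fractional conversion, so ξ = 1.93X.
Moles: n_B1 = 1.93 − 1.93X; n_A2 = 9.18 − 3.86X; n_A1 = 1.93X.
Summing: n_T = 11.1 − 3.86X.
With p_i = (n_i/n_T)P, Kp = p_A1 / (p_B1 p_A2^2).
Setting this equal to 0.12 atm^-2 and taking the physical root (0 < X < 1) gives X = 0.540.

X = 0.540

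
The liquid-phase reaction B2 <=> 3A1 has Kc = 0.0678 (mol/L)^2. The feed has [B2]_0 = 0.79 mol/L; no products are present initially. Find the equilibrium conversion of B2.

Let X = conversion of B2; extent ξ = 0.79·X mol/L.
Concentrations: [B2] = 0.79 − 0.79X; [A1] = 2.37X.
Kc = [A1]^3 / ([B2]).
This equals 0.0678 at X = 0.151 (the root in 0 < X < 1).

X = 0.151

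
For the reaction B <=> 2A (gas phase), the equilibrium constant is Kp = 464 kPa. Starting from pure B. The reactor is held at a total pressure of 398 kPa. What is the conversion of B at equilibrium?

X = 0.475

Let X = conversion of B (basis 1 mol B); extent of reaction ξ = X.
Species balance: n_B = 1 − X; n_A = 2X.
n_T = Σnᵢ = 1 + X.
Mole fractions y_i = n_i/n_T; Kp = p_A^2 / (p_B) with p_i = y_i·P.
Setting this equal to 464 kPa and taking the physical root (0 < X < 1) gives X = 0.475.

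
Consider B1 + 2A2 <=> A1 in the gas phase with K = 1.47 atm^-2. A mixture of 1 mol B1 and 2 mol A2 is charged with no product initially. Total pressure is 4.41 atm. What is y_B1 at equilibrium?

y_B1 = 0.164

Let X = conversion of B1 (basis 1 mol B1); extent of reaction ξ = X.
Species balance: n_B1 = 1 − X; n_A2 = 2 − 2X; n_A1 = X.
n_T = Σnᵢ = 3 − 2X.
With p_i = (n_i/n_T)P, K = p_A1 / (p_B1 p_A2^2).
Substituting and setting equal to 1.47 atm^-2 gives a polynomial in X; the root in (0,1) is X = 0.755.
Then n_B1 = 0.245, n_T = 1.49, so y_B1 = 0.164.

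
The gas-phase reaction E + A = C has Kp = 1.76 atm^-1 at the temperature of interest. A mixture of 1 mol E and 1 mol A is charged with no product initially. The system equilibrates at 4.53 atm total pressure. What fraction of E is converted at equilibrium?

X = 0.666

Take 1 mol E as basis and let X be its fractional conversion, so ξ = X.
Species balance: n_E = 1 − X; n_A = 1 − X; n_C = X.
Summing: n_T = 2 − X.
With p_i = (n_i/n_T)P, Kp = p_C / (p_E p_A).
Equating to 1.76 atm^-1 and solving on 0 < X < 1: X = 0.666.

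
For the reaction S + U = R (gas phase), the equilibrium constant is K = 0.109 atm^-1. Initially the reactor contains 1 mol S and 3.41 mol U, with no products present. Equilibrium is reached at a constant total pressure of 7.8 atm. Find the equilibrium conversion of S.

Basis: 1 mol S initially; let X = conversion of S. Extent ξ = X.
Species balance: n_S = 1 − X; n_U = 3.41 − X; n_R = X.
n_T = Σnᵢ = 4.41 − X.
Mole fractions y_i = n_i/n_T; K = p_R / (p_S p_U) with p_i = y_i·P.
Substituting and setting equal to 0.109 atm^-1 gives a polynomial in X; the root in (0,1) is X = 0.390.

X = 0.390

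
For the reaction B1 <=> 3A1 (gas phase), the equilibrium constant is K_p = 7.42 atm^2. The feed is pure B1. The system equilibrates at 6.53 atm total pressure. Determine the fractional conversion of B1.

X = 0.218

Let X = conversion of B1 (basis 1 mol B1); extent of reaction ξ = X.
Species balance: n_B1 = 1 − X; n_A1 = 3X.
Total moles n_T = 1 + 2X.
With p_i = (n_i/n_T)P, K_p = p_A1^3 / (p_B1).
Setting this equal to 7.42 atm^2 and taking the physical root (0 < X < 1) gives X = 0.218.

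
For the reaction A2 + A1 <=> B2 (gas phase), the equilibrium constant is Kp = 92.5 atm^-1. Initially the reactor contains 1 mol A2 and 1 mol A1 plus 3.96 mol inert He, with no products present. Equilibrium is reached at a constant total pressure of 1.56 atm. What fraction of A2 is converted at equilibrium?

X = 0.828

Take 1 mol A2 as basis and let X be its fractional conversion, so ξ = X.
Species balance: n_A2 = 1 − X; n_A1 = 1 − X; n_B2 = X; n_I = 3.96 (inert).
n_T = Σnᵢ = 5.96 − X.
Mole fractions y_i = n_i/n_T; Kp = p_B2 / (p_A2 p_A1) with p_i = y_i·P.
Substituting and setting equal to 92.5 atm^-1 gives a polynomial in X; the root in (0,1) is X = 0.828.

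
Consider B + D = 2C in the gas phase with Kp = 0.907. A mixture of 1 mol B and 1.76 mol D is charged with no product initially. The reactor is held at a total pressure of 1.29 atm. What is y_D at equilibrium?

y_D = 0.486

Take 1 mol B as basis and let X be its fractional conversion, so ξ = X.
Moles: n_B = 1 − X; n_D = 1.76 − X; n_C = 2X.
Since Δν = 0, n_T = 2.76 throughout.
y_i = n_i/n_T, p_i = y_i·P. Kp = p_C^2 / (p_B p_D).
Setting this equal to 0.907 and taking the physical root (0 < X < 1) gives X = 0.420.
Then n_D = 1.34, n_T = 2.76, so y_D = 0.486.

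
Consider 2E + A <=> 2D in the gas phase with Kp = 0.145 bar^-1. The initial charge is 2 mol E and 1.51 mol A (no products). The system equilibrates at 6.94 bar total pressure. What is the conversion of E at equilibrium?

X = 0.376

Let X = conversion of E (basis 2 mol E); extent of reaction ξ = X.
Species balance: n_E = 2 − 2X; n_A = 1.51 − X; n_D = 2X.
n_T = Σnᵢ = 3.51 − X.
Mole fractions y_i = n_i/n_T; Kp = p_D^2 / (p_E^2 p_A) with p_i = y_i·P.
Setting this equal to 0.145 bar^-1 and taking the physical root (0 < X < 1) gives X = 0.376.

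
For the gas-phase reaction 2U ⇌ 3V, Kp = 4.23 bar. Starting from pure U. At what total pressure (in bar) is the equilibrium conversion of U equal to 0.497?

P = 3.22 bar

Let X = conversion of U (basis 1 mol U); extent of reaction ξ = 0.5X.
Species balance: n_U = 1 − X; n_V = 1.5X.
Summing: n_T = 1 + 0.5X.
Kp = p_V^3 / (p_U^2) with p_i = (n_i/n_T)·P.
At X = 0.497: the mole-fraction product g(X) = Π y_i^ν_i = 1.312. Since Kp = g(X)·P^{1}, P = (Kp/g)^(1/1) = (4.23/1.312)^(1/1) = 3.22 bar.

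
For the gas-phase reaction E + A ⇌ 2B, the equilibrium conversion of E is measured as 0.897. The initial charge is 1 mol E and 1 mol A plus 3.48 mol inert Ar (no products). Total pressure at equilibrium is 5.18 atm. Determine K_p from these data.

K_p = 303

Take 1 mol E as basis and let X be its fractional conversion, so ξ = X.
At extent ξ: n_E = 1 − X; n_A = 1 − X; n_B = 2X; n_I = 3.48 (inert).
Total moles n_T = 5.48 (Δν = 0, constant).
At X = 0.897: n_E = 0.103, n_A = 0.103, n_B = 1.79, n_T = 5.48.
p_i = (n_i/n_T)·P. K_p = p_B^2 / (p_E p_A) = 303.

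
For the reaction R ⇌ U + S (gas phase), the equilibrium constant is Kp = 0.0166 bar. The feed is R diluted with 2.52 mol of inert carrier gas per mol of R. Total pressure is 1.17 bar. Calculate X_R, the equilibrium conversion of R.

Basis: 1 mol R initially; let X = conversion of R. Extent ξ = X.
Mole table: n_R = 1 − X; n_U = X; n_S = X; n_I = 2.52 (inert).
n_T = Σnᵢ = 3.52 + X.
With p_i = (n_i/n_T)P, Kp = p_U p_S / (p_R).
Substituting and setting equal to 0.0166 bar gives a polynomial in X; the root in (0,1) is X = 0.205.

X = 0.205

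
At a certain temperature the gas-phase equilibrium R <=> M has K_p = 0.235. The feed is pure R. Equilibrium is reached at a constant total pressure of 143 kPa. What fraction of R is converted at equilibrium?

X = 0.190

Let X = conversion of R (basis 1 mol R); extent of reaction ξ = X.
Species balance: n_R = 1 − X; n_M = X.
Total moles n_T = 1 (Δν = 0, constant).
With p_i = (n_i/n_T)P, K_p = p_M / (p_R).
Substituting and setting equal to 0.235 gives a polynomial in X; the root in (0,1) is X = 0.190.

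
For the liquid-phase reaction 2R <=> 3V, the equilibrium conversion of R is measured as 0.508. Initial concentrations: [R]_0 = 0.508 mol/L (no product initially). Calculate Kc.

Kc = 0.929 mol/L

Let X = conversion of R.
Concentrations: [R] = 0.508 − 0.508X; [V] = 0.762X.
At X = 0.508: [R] = 0.25, [V] = 0.387.
Kc = [V]^3 / ([R]^2) = 0.929 mol/L.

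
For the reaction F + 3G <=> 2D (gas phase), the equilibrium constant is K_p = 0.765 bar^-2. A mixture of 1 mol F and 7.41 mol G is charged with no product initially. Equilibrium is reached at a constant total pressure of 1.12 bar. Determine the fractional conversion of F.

X = 0.586

Basis: 1 mol F initially; let X = conversion of F. Extent ξ = X.
Species balance: n_F = 1 − X; n_G = 7.41 − 3X; n_D = 2X.
Summing: n_T = 8.41 − 2X.
With p_i = (n_i/n_T)P, K_p = p_D^2 / (p_F p_G^3).
Equating to 0.765 bar^-2 and solving on 0 < X < 1: X = 0.586.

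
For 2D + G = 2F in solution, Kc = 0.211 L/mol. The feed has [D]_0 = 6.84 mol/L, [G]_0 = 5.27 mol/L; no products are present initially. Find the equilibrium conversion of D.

Let X = conversion of D; extent ξ = 6.84X/2 mol/L.
Concentrations: [D] = 6.84 − 6.84X; [G] = 5.27 − 3.42X; [F] = 6.84X.
Kc = [F]^2 / ([D]^2 [G]).
Equating to 0.211 L/mol: the physical root is X = 0.468.

X = 0.468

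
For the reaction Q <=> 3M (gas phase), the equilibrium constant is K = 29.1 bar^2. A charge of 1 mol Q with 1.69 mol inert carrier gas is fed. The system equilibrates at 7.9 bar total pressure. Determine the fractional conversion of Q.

Take 1 mol Q as basis and let X be its fractional conversion, so ξ = X.
Species balance: n_Q = 1 − X; n_M = 3X; n_I = 1.69 (inert).
n_T = Σnᵢ = 2.69 + 2X.
y_i = n_i/n_T, p_i = y_i·P. K = p_M^3 / (p_Q).
Equating to 29.1 bar^2 and solving on 0 < X < 1: X = 0.491.

X = 0.491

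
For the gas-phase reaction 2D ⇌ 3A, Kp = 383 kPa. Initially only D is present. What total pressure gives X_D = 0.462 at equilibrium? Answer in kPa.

Take 1 mol D as basis and let X be its fractional conversion, so ξ = 0.5X.
At extent ξ: n_D = 1 − X; n_A = 1.5X.
n_T = Σnᵢ = 1 + 0.5X.
Kp = p_A^3 / (p_D^2) with p_i = (n_i/n_T)·P.
At X = 0.462: the mole-fraction product g(X) = Π y_i^ν_i = 0.9341. Since Kp = g(X)·P^{1}, P = (Kp/g)^(1/1) = (383/0.9341)^(1/1) = 410 kPa.

P = 410 kPa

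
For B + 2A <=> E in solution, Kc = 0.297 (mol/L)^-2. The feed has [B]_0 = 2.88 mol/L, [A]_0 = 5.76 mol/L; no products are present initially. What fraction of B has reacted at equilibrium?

X = 0.605

Let X = conversion of B; extent ξ = 2.88·X mol/L.
Concentrations: [B] = 2.88 − 2.88X; [A] = 5.76 − 5.76X; [E] = 2.88X.
Kc = [E] / ([B] [A]^2).
Equating to 0.297 (mol/L)^-2: the physical root is X = 0.605.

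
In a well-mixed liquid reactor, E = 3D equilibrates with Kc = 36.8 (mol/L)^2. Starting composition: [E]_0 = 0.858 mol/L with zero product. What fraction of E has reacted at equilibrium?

Let X = conversion of E; extent ξ = 0.858·X mol/L.
Concentrations: [E] = 0.858 − 0.858X; [D] = 2.57X.
Kc = [D]^3 / ([E]).
Setting equal to 36.8 and solving for X on (0,1) gives X = 0.761.

X = 0.761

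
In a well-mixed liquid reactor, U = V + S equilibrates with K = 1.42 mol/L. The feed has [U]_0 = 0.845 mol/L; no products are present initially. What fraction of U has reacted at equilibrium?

X = 0.705

Let X = conversion of U; extent ξ = 0.845·X mol/L.
Concentrations: [U] = 0.845 − 0.845X; [V] = 0.845X; [S] = 0.845X.
K = [V] [S] / ([U]).
Solving K = 1.42 for X ∈ (0,1): X = 0.705.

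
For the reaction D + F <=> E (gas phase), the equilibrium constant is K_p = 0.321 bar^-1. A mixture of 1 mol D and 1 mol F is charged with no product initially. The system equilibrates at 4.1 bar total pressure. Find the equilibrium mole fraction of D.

y_D = 0.397

Basis: 1 mol D initially; let X = conversion of D. Extent ξ = X.
Mole table: n_D = 1 − X; n_F = 1 − X; n_E = X.
Summing: n_T = 2 − X.
With p_i = (n_i/n_T)P, K_p = p_E / (p_D p_F).
Substituting and setting equal to 0.321 bar^-1 gives a polynomial in X; the root in (0,1) is X = 0.343.
Then n_D = 0.657, n_T = 1.66, so y_D = 0.397.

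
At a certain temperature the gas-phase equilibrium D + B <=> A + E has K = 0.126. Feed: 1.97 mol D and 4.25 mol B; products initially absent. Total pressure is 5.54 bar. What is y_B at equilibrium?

y_B = 0.565

Let X = conversion of D (basis 1.97 mol D); extent of reaction ξ = 1.97X.
Species balance: n_D = 1.97 − 1.97X; n_B = 4.25 − 1.97X; n_A = 1.97X; n_E = 1.97X.
Since Δν = 0, n_T = 6.22 throughout.
With p_i = (n_i/n_T)P, K = p_A p_E / (p_D p_B).
Substituting and setting equal to 0.126 gives a polynomial in X; the root in (0,1) is X = 0.375.
Then n_B = 3.51, n_T = 6.22, so y_B = 0.565.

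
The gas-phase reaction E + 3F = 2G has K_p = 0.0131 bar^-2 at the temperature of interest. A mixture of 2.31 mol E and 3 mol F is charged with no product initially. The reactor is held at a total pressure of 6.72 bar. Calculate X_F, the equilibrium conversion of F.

X = 0.331

Take 3 mol F as basis and let X be its fractional conversion, so ξ = X.
Mole table: n_E = 2.31 − X; n_F = 3 − 3X; n_G = 2X.
Summing: n_T = 5.31 − 2X.
y_i = n_i/n_T, p_i = y_i·P. K_p = p_G^2 / (p_E p_F^3).
Setting this equal to 0.0131 bar^-2 and taking the physical root (0 < X < 1) gives X = 0.331.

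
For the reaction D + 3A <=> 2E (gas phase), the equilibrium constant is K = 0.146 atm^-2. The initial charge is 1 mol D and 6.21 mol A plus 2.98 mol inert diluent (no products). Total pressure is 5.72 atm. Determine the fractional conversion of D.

X = 0.646

Let X = conversion of D (basis 1 mol D); extent of reaction ξ = X.
Mole table: n_D = 1 − X; n_A = 6.21 − 3X; n_E = 2X; n_I = 2.98 (inert).
Total moles n_T = 10.2 − 2X.
Mole fractions y_i = n_i/n_T; K = p_E^2 / (p_D p_A^3) with p_i = y_i·P.
Equating to 0.146 atm^-2 and solving on 0 < X < 1: X = 0.646.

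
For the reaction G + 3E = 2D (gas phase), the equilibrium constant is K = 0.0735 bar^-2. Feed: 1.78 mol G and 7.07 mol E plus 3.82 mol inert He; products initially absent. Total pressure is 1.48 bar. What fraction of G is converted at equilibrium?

Basis: 1.78 mol G initially; let X = conversion of G. Extent ξ = 1.78X.
Mole table: n_G = 1.78 − 1.78X; n_E = 7.07 − 5.34X; n_D = 3.56X; n_I = 3.82 (inert).
n_T = Σnᵢ = 12.7 − 3.56X.
With p_i = (n_i/n_T)P, K = p_D^2 / (p_G p_E^3).
Equating to 0.0735 bar^-2 and solving on 0 < X < 1: X = 0.173.

X = 0.173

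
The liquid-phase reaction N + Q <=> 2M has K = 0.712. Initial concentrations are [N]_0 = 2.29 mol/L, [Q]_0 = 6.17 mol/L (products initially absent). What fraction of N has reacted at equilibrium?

X = 0.462

Let X = conversion of N; extent ξ = 2.29·X mol/L.
Concentrations: [N] = 2.29 − 2.29X; [Q] = 6.17 − 2.29X; [M] = 4.58X.
K = [M]^2 / ([N] [Q]).
Setting equal to 0.712 and solving for X on (0,1) gives X = 0.462.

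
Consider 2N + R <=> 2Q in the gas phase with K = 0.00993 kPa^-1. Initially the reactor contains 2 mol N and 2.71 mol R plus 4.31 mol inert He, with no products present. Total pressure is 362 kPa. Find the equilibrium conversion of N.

Basis: 2 mol N initially; let X = conversion of N. Extent ξ = X.
Species balance: n_N = 2 − 2X; n_R = 2.71 − X; n_Q = 2X; n_I = 4.31 (inert).
Total moles n_T = 9.02 − X.
With p_i = (n_i/n_T)P, K = p_Q^2 / (p_N^2 p_R).
Equating to 0.00993 kPa^-1 and solving on 0 < X < 1: X = 0.492.

X = 0.492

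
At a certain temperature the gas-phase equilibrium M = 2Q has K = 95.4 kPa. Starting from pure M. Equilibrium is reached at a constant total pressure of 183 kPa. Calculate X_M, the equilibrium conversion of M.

Basis: 1 mol M initially; let X = conversion of M. Extent ξ = X.
Species balance: n_M = 1 − X; n_Q = 2X.
Total moles n_T = 1 + X.
With p_i = (n_i/n_T)P, K = p_Q^2 / (p_M).
Equating to 95.4 kPa and solving on 0 < X < 1: X = 0.340.

X = 0.340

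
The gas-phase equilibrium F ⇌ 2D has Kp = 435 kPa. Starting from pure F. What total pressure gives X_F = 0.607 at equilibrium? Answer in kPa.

P = 186 kPa

Basis: 1 mol F initially; let X = conversion of F. Extent ξ = X.
Species balance: n_F = 1 − X; n_D = 2X.
Summing: n_T = 1 + X.
Kp = p_D^2 / (p_F) with p_i = (n_i/n_T)·P.
At X = 0.607: the mole-fraction product g(X) = Π y_i^ν_i = 2.334. Since Kp = g(X)·P^{1}, P = (Kp/g)^(1/1) = (435/2.334)^(1/1) = 186 kPa.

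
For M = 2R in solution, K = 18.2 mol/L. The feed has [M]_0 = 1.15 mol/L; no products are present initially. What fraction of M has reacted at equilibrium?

X = 0.827

Let X = conversion of M; extent ξ = 1.15·X mol/L.
Concentrations: [M] = 1.15 − 1.15X; [R] = 2.3X.
K = [R]^2 / ([M]).
Equating to 18.2 mol/L: the physical root is X = 0.827.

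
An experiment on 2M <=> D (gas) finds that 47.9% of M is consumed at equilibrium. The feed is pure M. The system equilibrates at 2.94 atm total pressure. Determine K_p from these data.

Let X = conversion of M (basis 1 mol M); extent of reaction ξ = 0.5X.
Mole table: n_M = 1 − X; n_D = 0.5X.
Summing: n_T = 1 − 0.5X.
At X = 0.479: n_M = 0.521, n_D = 0.239, n_T = 0.76.
p_i = (n_i/n_T)·P. K_p = p_D / (p_M^2) = 0.228 atm^-1.

K_p = 0.228 atm^-1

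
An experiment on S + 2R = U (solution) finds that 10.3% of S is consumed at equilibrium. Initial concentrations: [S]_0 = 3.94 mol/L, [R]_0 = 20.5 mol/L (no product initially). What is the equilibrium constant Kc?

Kc = 0.000296 (mol/L)^-2

Let X = conversion of S.
Concentrations: [S] = 3.94 − 3.94X; [R] = 20.5 − 7.88X; [U] = 3.94X.
At X = 0.103: [S] = 3.53, [R] = 19.7, [U] = 0.406.
Kc = [U] / ([S] [R]^2) = 0.000296 (mol/L)^-2.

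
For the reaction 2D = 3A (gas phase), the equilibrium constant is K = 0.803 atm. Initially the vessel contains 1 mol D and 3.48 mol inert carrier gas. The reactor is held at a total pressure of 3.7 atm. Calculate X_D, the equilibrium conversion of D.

X = 0.450

Take 1 mol D as basis and let X be its fractional conversion, so ξ = 0.5X.
Moles: n_D = 1 − X; n_A = 1.5X; n_I = 3.48 (inert).
Total moles n_T = 4.48 + 0.5X.
Mole fractions y_i = n_i/n_T; K = p_A^3 / (p_D^2) with p_i = y_i·P.
Substituting and setting equal to 0.803 atm gives a polynomial in X; the root in (0,1) is X = 0.450.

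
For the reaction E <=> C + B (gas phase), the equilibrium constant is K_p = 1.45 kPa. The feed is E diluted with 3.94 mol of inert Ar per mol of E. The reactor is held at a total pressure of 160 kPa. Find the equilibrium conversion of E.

X = 0.194

Basis: 1 mol E initially; let X = conversion of E. Extent ξ = X.
At extent ξ: n_E = 1 − X; n_C = X; n_B = X; n_I = 3.94 (inert).
Summing: n_T = 4.94 + X.
With p_i = (n_i/n_T)P, K_p = p_C p_B / (p_E).
This yields a degree-2 equation in X; solving on (0,1), X = 0.194.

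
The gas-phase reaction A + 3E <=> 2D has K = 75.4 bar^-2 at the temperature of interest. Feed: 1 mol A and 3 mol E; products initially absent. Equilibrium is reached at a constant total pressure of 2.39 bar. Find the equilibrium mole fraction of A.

y_A = 0.080

Take 1 mol A as basis and let X be its fractional conversion, so ξ = X.
Moles: n_A = 1 − X; n_E = 3 − 3X; n_D = 2X.
n_T = Σnᵢ = 4 − 2X.
y_i = n_i/n_T, p_i = y_i·P. K = p_D^2 / (p_A p_E^3).
Substituting and setting equal to 75.4 bar^-2 gives a polynomial in X; the root in (0,1) is X = 0.811.
Then n_A = 0.189, n_T = 2.38, so y_A = 0.080.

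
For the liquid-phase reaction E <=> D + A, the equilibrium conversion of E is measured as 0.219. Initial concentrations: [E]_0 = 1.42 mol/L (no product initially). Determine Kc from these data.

Kc = 0.0872 mol/L

Let X = conversion of E.
Concentrations: [E] = 1.42 − 1.42X; [D] = 1.42X; [A] = 1.42X.
At X = 0.219: [E] = 1.11, [D] = 0.311, [A] = 0.311.
Kc = [D] [A] / ([E]) = 0.0872 mol/L.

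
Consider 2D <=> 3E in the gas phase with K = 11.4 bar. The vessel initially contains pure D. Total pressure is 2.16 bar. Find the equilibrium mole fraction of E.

Basis: 1 mol D initially; let X = conversion of D. Extent ξ = 0.5X.
Mole table: n_D = 1 − X; n_E = 1.5X.
n_T = Σnᵢ = 1 + 0.5X.
With p_i = (n_i/n_T)P, K = p_E^3 / (p_D^2).
This yields a degree-3 equation in X; solving on (0,1), X = 0.642.
Then n_E = 0.963, n_T = 1.32, so y_E = 0.729.

y_E = 0.729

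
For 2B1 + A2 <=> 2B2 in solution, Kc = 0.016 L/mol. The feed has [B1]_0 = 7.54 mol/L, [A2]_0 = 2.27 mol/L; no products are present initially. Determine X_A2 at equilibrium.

X = 0.237

Let X = conversion of A2; extent ξ = 2.27·X mol/L.
Concentrations: [B1] = 7.54 − 4.54X; [A2] = 2.27 − 2.27X; [B2] = 4.54X.
Kc = [B2]^2 / ([B1]^2 [A2]).
Solving Kc = 0.016 for X ∈ (0,1): X = 0.237.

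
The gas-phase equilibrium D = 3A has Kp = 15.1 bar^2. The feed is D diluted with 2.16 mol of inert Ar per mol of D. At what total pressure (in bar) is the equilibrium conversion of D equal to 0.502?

P = 6.18 bar

Take 1 mol D as basis and let X be its fractional conversion, so ξ = X.
Species balance: n_D = 1 − X; n_A = 3X; n_I = 2.16 (inert).
n_T = Σnᵢ = 3.16 + 2X.
Kp = p_A^3 / (p_D) with p_i = (n_i/n_T)·P.
At X = 0.502: the mole-fraction product g(X) = Π y_i^ν_i = 0.3956. Since Kp = g(X)·P^{2}, P = (Kp/g)^(1/2) = (15.1/0.3956)^(1/2) = 6.18 bar.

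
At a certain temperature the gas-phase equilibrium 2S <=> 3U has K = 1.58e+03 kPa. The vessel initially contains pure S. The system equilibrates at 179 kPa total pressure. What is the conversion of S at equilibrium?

Let X = conversion of S (basis 1 mol S); extent of reaction ξ = 0.5X.
At extent ξ: n_S = 1 − X; n_U = 1.5X.
n_T = Σnᵢ = 1 + 0.5X.
With p_i = (n_i/n_T)P, K = p_U^3 / (p_S^2).
This yields a degree-3 equation in X; solving on (0,1), X = 0.693.

X = 0.693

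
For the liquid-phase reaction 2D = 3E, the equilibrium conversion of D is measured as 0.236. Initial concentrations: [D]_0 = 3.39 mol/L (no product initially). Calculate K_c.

K_c = 0.258 mol/L

Let X = conversion of D.
Concentrations: [D] = 3.39 − 3.39X; [E] = 5.08X.
At X = 0.236: [D] = 2.59, [E] = 1.2.
K_c = [E]^3 / ([D]^2) = 0.258 mol/L.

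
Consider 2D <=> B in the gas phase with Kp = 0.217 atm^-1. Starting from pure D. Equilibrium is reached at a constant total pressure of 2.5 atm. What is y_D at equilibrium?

y_D = 0.719

Let X = conversion of D (basis 1 mol D); extent of reaction ξ = 0.5X.
Moles: n_D = 1 − X; n_B = 0.5X.
Summing: n_T = 1 − 0.5X.
With p_i = (n_i/n_T)P, Kp = p_B / (p_D^2).
Setting this equal to 0.217 atm^-1 and taking the physical root (0 < X < 1) gives X = 0.438.
Then n_D = 0.562, n_T = 0.781, so y_D = 0.719.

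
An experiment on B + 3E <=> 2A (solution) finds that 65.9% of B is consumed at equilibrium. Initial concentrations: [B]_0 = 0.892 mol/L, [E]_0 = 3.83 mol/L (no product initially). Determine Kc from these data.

Let X = conversion of B.
Concentrations: [B] = 0.892 − 0.892X; [E] = 3.83 − 2.68X; [A] = 1.78X.
At X = 0.659: [B] = 0.304, [E] = 2.07, [A] = 1.18.
Kc = [A]^2 / ([B] [E]^3) = 0.515 (mol/L)^-2.

Kc = 0.515 (mol/L)^-2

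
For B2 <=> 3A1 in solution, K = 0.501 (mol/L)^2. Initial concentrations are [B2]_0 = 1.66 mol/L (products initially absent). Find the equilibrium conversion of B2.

Let X = conversion of B2; extent ξ = 1.66·X mol/L.
Concentrations: [B2] = 1.66 − 1.66X; [A1] = 4.98X.
K = [A1]^3 / ([B2]).
Setting equal to 0.501 and solving for X on (0,1) gives X = 0.177.

X = 0.177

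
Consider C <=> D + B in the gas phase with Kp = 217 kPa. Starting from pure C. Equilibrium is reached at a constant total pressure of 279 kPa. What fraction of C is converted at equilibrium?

Basis: 1 mol C initially; let X = conversion of C. Extent ξ = X.
Moles: n_C = 1 − X; n_D = X; n_B = X.
Summing: n_T = 1 + X.
Mole fractions y_i = n_i/n_T; Kp = p_D p_B / (p_C) with p_i = y_i·P.
Substituting and setting equal to 217 kPa gives a polynomial in X; the root in (0,1) is X = 0.661.

X = 0.661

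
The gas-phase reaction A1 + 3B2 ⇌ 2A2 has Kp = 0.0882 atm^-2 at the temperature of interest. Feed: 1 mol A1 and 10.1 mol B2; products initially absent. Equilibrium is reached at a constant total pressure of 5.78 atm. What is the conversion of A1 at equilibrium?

X = 0.818

Basis: 1 mol A1 initially; let X = conversion of A1. Extent ξ = X.
At extent ξ: n_A1 = 1 − X; n_B2 = 10.1 − 3X; n_A2 = 2X.
Summing: n_T = 11.1 − 2X.
Mole fractions y_i = n_i/n_T; Kp = p_A2^2 / (p_A1 p_B2^3) with p_i = y_i·P.
Setting this equal to 0.0882 atm^-2 and taking the physical root (0 < X < 1) gives X = 0.818.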